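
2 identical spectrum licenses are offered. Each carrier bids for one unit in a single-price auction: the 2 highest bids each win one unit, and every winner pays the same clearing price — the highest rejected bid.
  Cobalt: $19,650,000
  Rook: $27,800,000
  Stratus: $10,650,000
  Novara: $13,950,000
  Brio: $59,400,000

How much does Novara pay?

Sorting: 59,400,000 (Brio), 27,800,000 (Rook), 19,650,000 (Cobalt), 13,950,000 (Novara), …
Top 2: Brio, Rook.
First losing bid is Cobalt's $19,650,000, which sets the uniform price.
Novara does not win → pays $0.

Novara pays $0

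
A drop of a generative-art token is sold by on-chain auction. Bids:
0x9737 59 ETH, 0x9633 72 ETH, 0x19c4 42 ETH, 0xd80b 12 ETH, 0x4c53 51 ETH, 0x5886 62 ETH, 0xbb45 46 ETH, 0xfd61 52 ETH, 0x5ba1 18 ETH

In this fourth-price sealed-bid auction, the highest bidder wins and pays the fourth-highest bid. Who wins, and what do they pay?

0x9633 pays 52 ETH

Rule: the highest bidder wins and pays the fourth-highest bid.
Sorting bids: 72 (0x9633) > 62 (0x5886) > 59 (0x9737) > 52 (0xfd61) > 51 (0x4c53) > 46 (0xbb45) > …
0x9633 wins; payment is bid #4 in the ranking = 52 ETH.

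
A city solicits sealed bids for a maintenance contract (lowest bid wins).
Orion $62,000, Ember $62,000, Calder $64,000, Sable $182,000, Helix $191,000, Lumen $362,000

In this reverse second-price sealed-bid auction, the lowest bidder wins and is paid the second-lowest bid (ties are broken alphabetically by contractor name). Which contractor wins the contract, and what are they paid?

Rule: the lowest bidder wins and is paid the second-lowest bid.
Sorting bids: 62,000 (Ember) < 62,000 (Orion) < 64,000 (Calder) < 182,000 (Sable) < 191,000 (Helix) < 362,000 (Lumen)
Tie at $62,000 → Ember wins by tie-break.
Second-price: Ember is paid Orion's bid of $62,000.

Ember is paid $62,000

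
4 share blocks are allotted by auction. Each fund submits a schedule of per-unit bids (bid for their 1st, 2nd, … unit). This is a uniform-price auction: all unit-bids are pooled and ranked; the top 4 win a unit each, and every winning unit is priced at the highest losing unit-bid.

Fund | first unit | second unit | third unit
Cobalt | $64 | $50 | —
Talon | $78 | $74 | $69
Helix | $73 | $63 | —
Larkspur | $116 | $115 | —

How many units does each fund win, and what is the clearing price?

Larkspur 2, Talon 2; clearing price $73

Merging the schedules and taking the best 4: 116 (Larkspur-1), 115 (Larkspur-2), 78 (Talon-1), 74 (Talon-2)
The (k+1)-th unit-bid is $73.
Allocation: Larkspur 2, Talon 2.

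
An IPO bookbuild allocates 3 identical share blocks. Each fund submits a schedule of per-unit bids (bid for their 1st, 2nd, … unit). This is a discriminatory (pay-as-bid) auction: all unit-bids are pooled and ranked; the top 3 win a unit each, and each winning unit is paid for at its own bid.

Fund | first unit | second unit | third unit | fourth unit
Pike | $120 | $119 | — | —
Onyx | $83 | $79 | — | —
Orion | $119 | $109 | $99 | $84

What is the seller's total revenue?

Total revenue: $358

Merging the schedules and taking the best 3: 120 (Pike-1), 119 (Pike-2), 119 (Orion-1)
Next rejected bid: $109 (not a price — pay-as-bid).
Each winning unit pays its own bid.
Revenue = 120 + 119 + 119 = $358.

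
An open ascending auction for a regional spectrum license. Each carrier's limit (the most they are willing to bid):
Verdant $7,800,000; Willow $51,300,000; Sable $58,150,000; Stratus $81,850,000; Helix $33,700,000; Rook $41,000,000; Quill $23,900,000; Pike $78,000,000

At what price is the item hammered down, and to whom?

Stratus wins at $78,000,000

Limits ranked: 81,850,000 (Stratus) > 78,000,000 (Pike) > 58,150,000 (Sable) > 51,300,000 (Willow) > 41,000,000 (Rook) > 33,700,000 (Helix) > …
Once the price passes $78,000,000, only Stratus is left; the hammer falls at Pike's limit of $78,000,000.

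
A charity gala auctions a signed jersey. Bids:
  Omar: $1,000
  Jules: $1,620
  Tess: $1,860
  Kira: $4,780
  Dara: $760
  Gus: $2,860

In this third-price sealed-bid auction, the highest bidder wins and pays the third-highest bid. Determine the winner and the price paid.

Third-price sealed-bid auction: the highest bidder wins and pays the third-highest bid.
Bids ranked: 4,780 (Kira) > 2,860 (Gus) > 1,860 (Tess) > 1,620 (Jules) > 1,000 (Omar) > 760 (Dara)
Kira is highest; pays the third-highest bid, $1,860.

Kira pays $1,860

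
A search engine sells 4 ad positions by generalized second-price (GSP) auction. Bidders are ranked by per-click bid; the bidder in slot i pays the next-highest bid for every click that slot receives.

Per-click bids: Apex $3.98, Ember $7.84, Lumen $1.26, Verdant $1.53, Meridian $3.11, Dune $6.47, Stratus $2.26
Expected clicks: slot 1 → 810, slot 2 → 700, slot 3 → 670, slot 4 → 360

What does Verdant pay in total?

Per-click bids in order: $7.84 (Ember) > $6.47 (Dune) > $3.98 (Apex) > $3.11 (Meridian) > $2.26 (Stratus) > …
Verdant ranks below slot 4 → no slot, pays nothing.

Verdant pays $0.00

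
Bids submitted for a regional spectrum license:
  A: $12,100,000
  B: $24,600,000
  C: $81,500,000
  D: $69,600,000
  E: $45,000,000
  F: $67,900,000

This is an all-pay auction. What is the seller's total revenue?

All-pay auction: the highest bidder wins the item, but every bidder pays their own bid.
Sorting bids: 81,500,000 (C) > 69,600,000 (D) > 67,900,000 (F) > 45,000,000 (E) > 24,600,000 (B) > 12,100,000 (A)
Every bidder forfeits their bid regardless of winning.
Revenue = 12,100,000 + 24,600,000 + 81,500,000 + 69,600,000 + 45,000,000 + 67,900,000 = $300,700,000.

Total revenue: $300,700,000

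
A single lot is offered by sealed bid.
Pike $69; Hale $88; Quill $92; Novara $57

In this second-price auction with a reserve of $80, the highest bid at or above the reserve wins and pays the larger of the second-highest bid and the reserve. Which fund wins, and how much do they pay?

Quill pays $88

Bids ranked: 92 (Quill) > 88 (Hale) > 69 (Pike) > 57 (Novara)
Quill has the top bid at or above the reserve ($92).
max(second-highest $88, reserve $80) = $88; the reserve does not bind.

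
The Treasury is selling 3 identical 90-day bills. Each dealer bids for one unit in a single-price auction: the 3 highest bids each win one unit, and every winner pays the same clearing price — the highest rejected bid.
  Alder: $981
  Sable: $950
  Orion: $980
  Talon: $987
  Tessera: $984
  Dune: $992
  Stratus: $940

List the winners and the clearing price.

Ordering the bids: 992 (Dune), 987 (Talon), 984 (Tessera), 981 (Alder), 980 (Orion), …
Top 3: Dune, Talon, Tessera.
Highest unsuccessful bid: $981 → clearing price.

Dune, Talon, Tessera; each pays $981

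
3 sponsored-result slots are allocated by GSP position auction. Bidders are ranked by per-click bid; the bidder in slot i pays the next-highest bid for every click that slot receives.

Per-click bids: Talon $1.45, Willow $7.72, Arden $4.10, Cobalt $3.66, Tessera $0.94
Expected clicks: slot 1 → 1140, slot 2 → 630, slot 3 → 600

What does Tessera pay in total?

Per-click bids in order: $7.72 (Willow) > $4.10 (Arden) > $3.66 (Cobalt) > $1.45 (Talon) > …
Tessera ranks below slot 3 → no slot, pays nothing.

Tessera pays $0.00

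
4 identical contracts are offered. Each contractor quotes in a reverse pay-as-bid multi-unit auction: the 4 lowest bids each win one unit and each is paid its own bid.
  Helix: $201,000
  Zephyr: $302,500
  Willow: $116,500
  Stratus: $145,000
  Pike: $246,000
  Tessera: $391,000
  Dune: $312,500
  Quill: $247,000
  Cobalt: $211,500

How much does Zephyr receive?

Sorting: 116,500 (Willow), 145,000 (Stratus), 201,000 (Helix), 211,500 (Cobalt), 246,000 (Pike), 247,000 (Quill), …
Lowest 4: Willow, Stratus, Helix, Cobalt.
Zephyr does not win → $0.

Zephyr is paid $0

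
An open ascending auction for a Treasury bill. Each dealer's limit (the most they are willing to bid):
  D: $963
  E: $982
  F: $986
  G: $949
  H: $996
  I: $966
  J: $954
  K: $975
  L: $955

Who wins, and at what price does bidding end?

H wins at $986

Ascending (English) auction: the price rises until one bidder remains; the winner pays the price at which the last rival dropped out.
Limits ranked: 996 (H) > 986 (F) > 982 (E) > 975 (K) > 966 (I) > 963 (D) > …
F is the last rival to drop out, at $986; H remains and wins at that price.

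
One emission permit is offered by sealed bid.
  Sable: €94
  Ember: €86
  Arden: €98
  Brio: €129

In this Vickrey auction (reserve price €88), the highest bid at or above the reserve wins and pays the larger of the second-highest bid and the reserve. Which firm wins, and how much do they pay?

Sorting bids: 129 (Brio) > 98 (Arden) > 94 (Sable) > 86 (Ember)
Brio has the top bid at or above the reserve (€129).
max(second-highest €98, reserve €88) = €98; the reserve does not bind.

Brio pays €98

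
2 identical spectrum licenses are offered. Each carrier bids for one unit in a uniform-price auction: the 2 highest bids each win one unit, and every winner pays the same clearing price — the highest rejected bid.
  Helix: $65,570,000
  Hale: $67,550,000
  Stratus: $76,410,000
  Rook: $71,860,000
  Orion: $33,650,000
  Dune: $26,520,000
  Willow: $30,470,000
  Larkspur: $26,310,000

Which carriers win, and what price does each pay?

Stratus, Rook; each pays $67,550,000

Bids ranked high→low: 76,410,000 (Stratus), 71,860,000 (Rook), 67,550,000 (Hale), 65,570,000 (Helix), …
Winners (2 units): Stratus, Rook.
First losing bid is Hale's $67,550,000, which sets the uniform price.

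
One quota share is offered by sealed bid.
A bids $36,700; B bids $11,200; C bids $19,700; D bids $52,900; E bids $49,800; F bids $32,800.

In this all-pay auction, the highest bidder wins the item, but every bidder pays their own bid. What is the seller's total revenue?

Bids in order: 52,900 (D) > 49,800 (E) > 36,700 (A) > 32,800 (F) > 19,700 (C) > 11,200 (B)
D wins with the top bid; all bids are sunk regardless.
Every bidder forfeits their bid regardless of winning.
Revenue = 36,700 + 11,200 + 19,700 + 52,900 + 49,800 + 32,800 = $203,100.

Total revenue: $203,100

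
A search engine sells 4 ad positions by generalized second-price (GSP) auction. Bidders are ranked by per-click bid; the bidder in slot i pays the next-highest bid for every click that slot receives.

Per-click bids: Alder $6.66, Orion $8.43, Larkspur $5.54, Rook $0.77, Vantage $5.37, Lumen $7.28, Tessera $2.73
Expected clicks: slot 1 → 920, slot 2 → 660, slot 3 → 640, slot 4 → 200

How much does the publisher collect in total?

Total revenue: $15712.80

Ranked by bid: $8.43 (Orion) > $7.28 (Lumen) > $6.66 (Alder) > $5.54 (Larkspur) > $5.37 (Vantage) > …
Slot 1: Orion pays $7.28 × 920 = $6697.60
Slot 2: Lumen pays $6.66 × 660 = $4395.60
Slot 3: Alder pays $5.54 × 640 = $3545.60
Slot 4: Larkspur pays $5.37 × 200 = $1074.00
Total = $15712.80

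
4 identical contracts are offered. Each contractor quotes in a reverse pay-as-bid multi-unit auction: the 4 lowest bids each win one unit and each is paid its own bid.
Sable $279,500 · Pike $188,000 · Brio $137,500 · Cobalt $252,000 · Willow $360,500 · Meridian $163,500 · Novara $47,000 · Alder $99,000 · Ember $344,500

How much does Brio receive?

Brio is paid $137,500

Sorting: 47,000 (Novara), 99,000 (Alder), 137,500 (Brio), 163,500 (Meridian), 188,000 (Pike), 252,000 (Cobalt), …
Winners (4 units): Novara, Alder, Brio, Meridian.
Brio wins → own bid $137,500.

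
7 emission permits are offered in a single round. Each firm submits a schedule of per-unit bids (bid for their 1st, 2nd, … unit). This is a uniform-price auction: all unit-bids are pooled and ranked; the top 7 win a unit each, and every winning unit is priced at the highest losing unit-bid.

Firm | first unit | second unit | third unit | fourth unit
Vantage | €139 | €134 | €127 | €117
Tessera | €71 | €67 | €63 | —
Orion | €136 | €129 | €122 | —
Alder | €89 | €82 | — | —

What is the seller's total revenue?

Pooled unit-bids ranked (top 7): 139 (Vantage-1), 136 (Orion-1), 134 (Vantage-2), 129 (Orion-2), 127 (Vantage-3), 122 (Orion-3), 117 (Vantage-4)
First bid not allocated: €89.
Allocation: Orion 3, Vantage 4. Every unit priced at €89.
Revenue = 7 × 89 = €623.

Total revenue: €623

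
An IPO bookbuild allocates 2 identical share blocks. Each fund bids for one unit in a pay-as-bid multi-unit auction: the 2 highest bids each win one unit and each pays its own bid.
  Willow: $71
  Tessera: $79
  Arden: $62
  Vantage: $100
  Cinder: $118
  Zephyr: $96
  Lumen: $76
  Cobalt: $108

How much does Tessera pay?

Bids ranked high→low: 118 (Cinder), 108 (Cobalt), 100 (Vantage), 96 (Zephyr), …
Winners (2 units): Cinder, Cobalt.
Tessera does not win → $0.

Tessera pays $0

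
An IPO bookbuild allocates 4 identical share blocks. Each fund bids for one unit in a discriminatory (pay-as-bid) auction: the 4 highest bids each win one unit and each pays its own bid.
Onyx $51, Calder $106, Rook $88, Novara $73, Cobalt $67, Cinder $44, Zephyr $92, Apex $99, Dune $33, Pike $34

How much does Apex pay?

Sorting: 106 (Calder), 99 (Apex), 92 (Zephyr), 88 (Rook), 73 (Novara), 67 (Cobalt), …
Top 4: Calder, Apex, Zephyr, Rook.
Apex wins → own bid $99.

Apex pays $99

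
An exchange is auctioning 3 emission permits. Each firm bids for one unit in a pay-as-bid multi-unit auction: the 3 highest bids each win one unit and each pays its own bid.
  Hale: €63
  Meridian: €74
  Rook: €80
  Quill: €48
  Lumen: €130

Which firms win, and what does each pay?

Lumen €130, Rook €80, Meridian €74

Bids ranked high→low: 130 (Lumen), 80 (Rook), 74 (Meridian), 63 (Hale), 48 (Quill)
Top 3: Lumen, Rook, Meridian.
Each winner pays its own bid: Lumen €130, Rook €80, Meridian €74.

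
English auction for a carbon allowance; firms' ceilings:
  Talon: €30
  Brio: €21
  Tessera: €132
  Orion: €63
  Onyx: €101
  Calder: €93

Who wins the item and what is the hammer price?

Limits ranked: 132 (Tessera) > 101 (Onyx) > 93 (Calder) > 63 (Orion) > 30 (Talon) > 21 (Brio)
Bidding ends when Onyx exits at €101; Tessera takes it.

Tessera wins at €101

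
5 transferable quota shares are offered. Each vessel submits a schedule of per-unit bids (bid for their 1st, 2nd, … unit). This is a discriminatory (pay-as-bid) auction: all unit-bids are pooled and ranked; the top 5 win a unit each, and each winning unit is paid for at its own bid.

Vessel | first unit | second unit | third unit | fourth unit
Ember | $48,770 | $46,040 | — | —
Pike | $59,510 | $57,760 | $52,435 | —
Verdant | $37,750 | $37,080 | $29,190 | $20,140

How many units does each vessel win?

Ember 2, Pike 3

Pooled unit-bids ranked (top 5): 59,510 (Pike-1), 57,760 (Pike-2), 52,435 (Pike-3), 48,770 (Ember-1), 46,040 (Ember-2)
Next rejected bid: $37,750 (not a price — pay-as-bid).
Allocation: Ember 2, Pike 3.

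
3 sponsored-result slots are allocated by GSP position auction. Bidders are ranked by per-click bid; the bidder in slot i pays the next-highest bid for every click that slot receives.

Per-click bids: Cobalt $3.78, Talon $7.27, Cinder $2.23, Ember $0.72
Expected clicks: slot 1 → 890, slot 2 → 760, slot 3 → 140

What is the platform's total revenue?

Sorting advertisers: $7.27 (Talon) > $3.78 (Cobalt) > $2.23 (Cinder) > $0.72 (Ember)
Slot 1: Talon pays $3.78 × 890 = $3364.20
Slot 2: Cobalt pays $2.23 × 760 = $1694.80
Slot 3: Cinder pays $0.72 × 140 = $100.80
Total = $5159.80

Total revenue: $5159.80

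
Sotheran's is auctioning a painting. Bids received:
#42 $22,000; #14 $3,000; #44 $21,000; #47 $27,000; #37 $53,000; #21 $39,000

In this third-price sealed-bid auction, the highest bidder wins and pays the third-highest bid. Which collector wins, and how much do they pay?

#37 pays $27,000

Rule: the highest bidder wins and pays the third-highest bid.
Sorting bids: 53,000 (#37) > 39,000 (#21) > 27,000 (#47) > 22,000 (#42) > 21,000 (#44) > 3,000 (#14)
#37 wins; payment is bid #3 in the ranking = $27,000.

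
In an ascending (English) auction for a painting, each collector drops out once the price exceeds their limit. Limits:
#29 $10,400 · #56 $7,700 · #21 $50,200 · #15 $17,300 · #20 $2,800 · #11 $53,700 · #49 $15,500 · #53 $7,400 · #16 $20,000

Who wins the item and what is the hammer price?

Limits in order: 53,700 (#11) > 50,200 (#21) > 20,000 (#16) > 17,300 (#15) > 15,500 (#49) > 10,400 (#29) > …
Bidding ends when #21 exits at $50,200; #11 takes it.

#11 wins at $50,200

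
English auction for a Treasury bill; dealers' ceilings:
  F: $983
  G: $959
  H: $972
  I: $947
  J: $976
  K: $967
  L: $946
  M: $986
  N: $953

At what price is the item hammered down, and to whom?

M wins at $983

Limits ranked: 986 (M) > 983 (F) > 976 (J) > 972 (H) > 967 (K) > 959 (G) > …
F is the last rival to drop out, at $983; M remains and wins at that price.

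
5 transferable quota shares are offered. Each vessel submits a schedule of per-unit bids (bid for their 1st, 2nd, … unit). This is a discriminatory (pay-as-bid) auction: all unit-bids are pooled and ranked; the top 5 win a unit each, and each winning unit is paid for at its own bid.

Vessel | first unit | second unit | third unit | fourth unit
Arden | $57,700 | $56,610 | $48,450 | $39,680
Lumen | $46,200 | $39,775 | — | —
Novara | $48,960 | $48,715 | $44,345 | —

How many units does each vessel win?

Arden 3, Novara 2

All unit-bids, highest first — top 5: 57,700 (Arden-1), 56,610 (Arden-2), 48,960 (Novara-1), 48,715 (Novara-2), 48,450 (Arden-3)
Next rejected bid: $46,200 (not a price — pay-as-bid).
Allocation: Arden 3, Novara 2.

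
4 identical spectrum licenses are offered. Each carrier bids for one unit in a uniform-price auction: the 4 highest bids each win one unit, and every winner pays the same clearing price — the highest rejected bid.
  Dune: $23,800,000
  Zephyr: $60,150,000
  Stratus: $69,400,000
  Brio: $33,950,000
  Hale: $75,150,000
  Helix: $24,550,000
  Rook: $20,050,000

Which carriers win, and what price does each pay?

Ordering the bids: 75,150,000 (Hale), 69,400,000 (Stratus), 60,150,000 (Zephyr), 33,950,000 (Brio), 24,550,000 (Helix), 23,800,000 (Dune), …
Winners (4 units): Hale, Stratus, Zephyr, Brio.
Highest unsuccessful bid: $24,550,000 → clearing price.

Hale, Stratus, Zephyr, Brio; each pays $24,550,000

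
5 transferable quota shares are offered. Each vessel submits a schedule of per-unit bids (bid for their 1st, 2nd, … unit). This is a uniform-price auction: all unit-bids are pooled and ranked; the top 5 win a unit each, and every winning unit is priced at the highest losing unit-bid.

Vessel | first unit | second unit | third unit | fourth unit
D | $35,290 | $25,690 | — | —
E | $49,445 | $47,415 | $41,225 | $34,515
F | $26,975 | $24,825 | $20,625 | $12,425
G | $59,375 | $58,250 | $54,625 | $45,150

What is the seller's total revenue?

Merging the schedules and taking the best 5: 59,375 (G-1), 58,250 (G-2), 54,625 (G-3), 49,445 (E-1), 47,415 (E-2)
Highest rejected unit-bid = $45,150.
Allocation: E 2, G 3. Every unit priced at $45,150.
Revenue = 5 × 45,150 = $225,750.

Total revenue: $225,750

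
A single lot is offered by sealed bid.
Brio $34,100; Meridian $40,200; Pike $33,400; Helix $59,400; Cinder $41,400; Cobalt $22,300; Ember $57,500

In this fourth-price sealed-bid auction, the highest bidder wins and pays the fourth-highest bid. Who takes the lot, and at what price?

Sorting bids: 59,400 (Helix) > 57,500 (Ember) > 41,400 (Cinder) > 40,200 (Meridian) > 34,100 (Brio) > 33,400 (Pike) > …
Helix wins; payment is bid #4 in the ranking = $40,200.

Helix pays $40,200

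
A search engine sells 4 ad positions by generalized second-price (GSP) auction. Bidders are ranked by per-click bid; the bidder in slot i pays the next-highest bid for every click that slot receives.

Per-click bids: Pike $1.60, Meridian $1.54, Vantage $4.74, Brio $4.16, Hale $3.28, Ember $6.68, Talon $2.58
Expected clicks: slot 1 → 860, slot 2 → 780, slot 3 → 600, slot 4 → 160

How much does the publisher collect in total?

Total revenue: $9702.00

Ranked by bid: $6.68 (Ember) > $4.74 (Vantage) > $4.16 (Brio) > $3.28 (Hale) > $2.58 (Talon) > …
Slot 1: Ember pays $4.74 × 860 = $4076.40
Slot 2: Vantage pays $4.16 × 780 = $3244.80
Slot 3: Brio pays $3.28 × 600 = $1968.00
Slot 4: Hale pays $2.58 × 160 = $412.80
Total = $9702.00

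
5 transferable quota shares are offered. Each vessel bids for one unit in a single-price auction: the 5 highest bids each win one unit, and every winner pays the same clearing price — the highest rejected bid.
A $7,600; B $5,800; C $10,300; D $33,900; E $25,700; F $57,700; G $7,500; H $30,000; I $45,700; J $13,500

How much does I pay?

Sorting: 57,700 (F), 45,700 (I), 33,900 (D), 30,000 (H), 25,700 (E), 13,500 (J), 10,300 (C), …
Winners (5 units): F, I, D, H, E.
Highest unsuccessful bid: $13,500 → clearing price.
I wins → pays $13,500.

I pays $13,500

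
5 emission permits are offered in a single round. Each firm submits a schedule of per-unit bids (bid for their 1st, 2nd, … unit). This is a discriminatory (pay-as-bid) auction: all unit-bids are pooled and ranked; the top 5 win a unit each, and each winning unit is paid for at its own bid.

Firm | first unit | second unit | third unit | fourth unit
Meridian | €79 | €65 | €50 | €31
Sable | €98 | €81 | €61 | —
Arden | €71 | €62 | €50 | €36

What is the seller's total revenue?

Total revenue: €394

All unit-bids, highest first — top 5: 98 (Sable-1), 81 (Sable-2), 79 (Meridian-1), 71 (Arden-1), 65 (Meridian-2)
Next rejected bid: €62 (not a price — pay-as-bid).
Each winning unit pays its own bid.
Revenue = 98 + 81 + 79 + 71 + 65 = €394.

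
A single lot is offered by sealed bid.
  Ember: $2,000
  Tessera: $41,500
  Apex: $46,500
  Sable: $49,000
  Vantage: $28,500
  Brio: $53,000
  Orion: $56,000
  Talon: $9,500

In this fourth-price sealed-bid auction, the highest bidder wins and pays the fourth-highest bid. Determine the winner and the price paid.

Sorting bids: 56,000 (Orion) > 53,000 (Brio) > 49,000 (Sable) > 46,500 (Apex) > 41,500 (Tessera) > 28,500 (Vantage) > …
Orion wins; payment is bid #4 in the ranking = $46,500.

Orion pays $46,500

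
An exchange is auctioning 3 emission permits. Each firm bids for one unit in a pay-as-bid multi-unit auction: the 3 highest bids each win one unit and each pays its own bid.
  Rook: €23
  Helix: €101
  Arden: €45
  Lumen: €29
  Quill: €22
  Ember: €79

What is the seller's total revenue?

Total revenue: €225

Sorting: 101 (Helix), 79 (Ember), 45 (Arden), 29 (Lumen), 23 (Rook), …
Winners (3 units): Helix, Ember, Arden.
Total revenue = 101 + 79 + 45 = €225.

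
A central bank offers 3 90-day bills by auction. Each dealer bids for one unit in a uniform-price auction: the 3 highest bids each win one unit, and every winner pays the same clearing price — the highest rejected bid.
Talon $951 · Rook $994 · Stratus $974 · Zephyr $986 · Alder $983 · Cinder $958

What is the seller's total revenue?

Total revenue: $2,922

Bids ranked high→low: 994 (Rook), 986 (Zephyr), 983 (Alder), 974 (Stratus), 958 (Cinder), …
Winners (3 units): Rook, Zephyr, Alder.
Clearing price = highest rejected bid = $974.
Total revenue = 3 × $974 = $2,922.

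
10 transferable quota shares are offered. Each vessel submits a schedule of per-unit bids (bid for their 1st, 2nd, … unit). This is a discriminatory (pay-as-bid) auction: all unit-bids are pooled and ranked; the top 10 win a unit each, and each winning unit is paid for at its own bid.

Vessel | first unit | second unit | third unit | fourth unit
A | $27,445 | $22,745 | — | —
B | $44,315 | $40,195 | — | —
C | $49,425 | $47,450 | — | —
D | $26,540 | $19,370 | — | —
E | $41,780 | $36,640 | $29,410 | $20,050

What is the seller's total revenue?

Total revenue: $365,945

Pooled unit-bids ranked (top 10): 49,425 (C-1), 47,450 (C-2), 44,315 (B-1), 41,780 (E-1), 40,195 (B-2), 36,640 (E-2), 29,410 (E-3), 27,445 (A-1), 26,540 (D-1), 22,745 (A-2)
Next rejected bid: $20,050 (not a price — pay-as-bid).
Each winning unit pays its own bid.
Revenue = 49,425 + 47,450 + 44,315 + 41,780 + 40,195 + 36,640 + 29,410 + 27,445 + 26,540 + 22,745 = $365,945.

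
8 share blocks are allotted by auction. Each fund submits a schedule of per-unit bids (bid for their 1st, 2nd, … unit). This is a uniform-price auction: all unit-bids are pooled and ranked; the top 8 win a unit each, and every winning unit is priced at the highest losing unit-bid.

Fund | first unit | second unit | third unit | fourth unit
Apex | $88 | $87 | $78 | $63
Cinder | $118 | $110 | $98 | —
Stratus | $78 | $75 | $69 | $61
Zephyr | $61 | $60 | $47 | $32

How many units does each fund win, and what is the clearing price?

Merging the schedules and taking the best 8: 118 (Cinder-1), 110 (Cinder-2), 98 (Cinder-3), 88 (Apex-1), 87 (Apex-2), 78 (Apex-3), 78 (Stratus-1), 75 (Stratus-2)
Highest rejected unit-bid = $69.
Allocation: Apex 3, Cinder 3, Stratus 2.

Apex 3, Cinder 3, Stratus 2; clearing price $69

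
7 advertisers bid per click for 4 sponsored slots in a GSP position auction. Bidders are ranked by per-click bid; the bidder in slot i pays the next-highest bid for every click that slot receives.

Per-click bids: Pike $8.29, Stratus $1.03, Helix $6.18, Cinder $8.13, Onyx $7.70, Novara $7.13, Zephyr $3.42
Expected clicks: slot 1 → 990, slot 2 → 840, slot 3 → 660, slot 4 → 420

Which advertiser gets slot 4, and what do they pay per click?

Sorting advertisers: $8.29 (Pike) > $8.13 (Cinder) > $7.70 (Onyx) > $7.13 (Novara) > $6.18 (Helix) > …
Slot 4 goes to the fourth-ranked bidder, Novara, who pays the next bid down: $6.18/click.

Novara; $6.18 per click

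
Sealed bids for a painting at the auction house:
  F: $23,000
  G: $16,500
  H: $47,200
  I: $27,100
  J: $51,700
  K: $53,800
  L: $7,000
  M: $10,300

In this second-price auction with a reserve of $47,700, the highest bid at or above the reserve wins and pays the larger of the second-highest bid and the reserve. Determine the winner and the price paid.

Sorting bids: 53,800 (K) > 51,700 (J) > 47,200 (H) > 27,100 (I) > 23,000 (F) > 16,500 (G) > …
K has the top bid at or above the reserve ($53,800).
Second-highest bid $51,700 exceeds the reserve $47,700 → payment $51,700.

K pays $51,700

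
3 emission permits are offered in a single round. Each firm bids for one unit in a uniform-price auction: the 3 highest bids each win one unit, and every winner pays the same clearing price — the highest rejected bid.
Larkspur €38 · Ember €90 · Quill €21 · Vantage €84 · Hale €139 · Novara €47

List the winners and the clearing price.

Hale, Ember, Vantage; each pays €47

Sorting: 139 (Hale), 90 (Ember), 84 (Vantage), 47 (Novara), 38 (Larkspur), …
Winners (3 units): Hale, Ember, Vantage.
Clearing price = highest rejected bid = €47.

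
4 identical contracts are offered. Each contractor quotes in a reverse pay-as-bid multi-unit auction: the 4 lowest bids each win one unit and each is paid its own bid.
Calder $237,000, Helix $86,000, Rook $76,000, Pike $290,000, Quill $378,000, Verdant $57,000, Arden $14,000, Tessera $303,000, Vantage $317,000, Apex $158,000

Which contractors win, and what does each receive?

Ordering the bids: 14,000 (Arden), 57,000 (Verdant), 76,000 (Rook), 86,000 (Helix), 158,000 (Apex), 237,000 (Calder), …
Lowest 4: Arden, Verdant, Rook, Helix.
Each winner is paid its own bid: Arden $14,000, Verdant $57,000, Rook $76,000, Helix $86,000.

Arden $14,000, Verdant $57,000, Rook $76,000, Helix $86,000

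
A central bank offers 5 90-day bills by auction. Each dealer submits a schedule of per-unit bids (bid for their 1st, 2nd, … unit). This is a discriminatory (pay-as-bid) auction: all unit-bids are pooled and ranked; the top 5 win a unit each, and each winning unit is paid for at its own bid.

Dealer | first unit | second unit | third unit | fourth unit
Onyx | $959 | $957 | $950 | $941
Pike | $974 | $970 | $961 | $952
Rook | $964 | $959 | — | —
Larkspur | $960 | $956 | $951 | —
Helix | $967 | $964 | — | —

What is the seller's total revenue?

All unit-bids, highest first — top 5: 974 (Pike-1), 970 (Pike-2), 967 (Helix-1), 964 (Rook-1), 964 (Helix-2)
Next rejected bid: $961 (not a price — pay-as-bid).
Each winning unit pays its own bid.
Revenue = 974 + 970 + 967 + 964 + 964 = $4,839.

Total revenue: $4,839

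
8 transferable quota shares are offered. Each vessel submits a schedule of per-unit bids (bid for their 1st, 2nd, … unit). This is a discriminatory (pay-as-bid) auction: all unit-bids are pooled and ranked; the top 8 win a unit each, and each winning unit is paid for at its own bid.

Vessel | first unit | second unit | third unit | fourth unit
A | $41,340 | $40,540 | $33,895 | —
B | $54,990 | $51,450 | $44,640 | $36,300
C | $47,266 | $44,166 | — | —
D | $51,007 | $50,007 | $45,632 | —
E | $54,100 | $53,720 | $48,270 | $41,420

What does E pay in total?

E pays $156,090

Merging the schedules and taking the best 8: 54,990 (B-1), 54,100 (E-1), 53,720 (E-2), 51,450 (B-2), 51,007 (D-1), 50,007 (D-2), 48,270 (E-3), 47,266 (C-1)
Next rejected bid: $45,632 (not a price — pay-as-bid).
E's winning unit-bids: 54,100 + 53,720 + 48,270 = $156,090.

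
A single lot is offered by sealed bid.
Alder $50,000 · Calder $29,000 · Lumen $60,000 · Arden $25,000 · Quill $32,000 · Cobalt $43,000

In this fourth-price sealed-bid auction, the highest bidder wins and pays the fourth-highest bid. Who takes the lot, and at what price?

Lumen pays $32,000

Fourth-price sealed-bid auction: the highest bidder wins and pays the fourth-highest bid.
Bids ranked: 60,000 (Lumen) > 50,000 (Alder) > 43,000 (Cobalt) > 32,000 (Quill) > 29,000 (Calder) > 25,000 (Arden)
Lumen is highest; pays the fourth-highest bid, $32,000.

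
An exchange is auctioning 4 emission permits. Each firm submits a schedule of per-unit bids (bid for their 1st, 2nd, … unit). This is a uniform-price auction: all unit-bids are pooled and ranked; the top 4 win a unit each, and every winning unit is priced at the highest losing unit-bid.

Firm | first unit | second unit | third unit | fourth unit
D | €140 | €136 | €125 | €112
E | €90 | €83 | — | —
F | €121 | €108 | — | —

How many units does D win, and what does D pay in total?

Merging the schedules and taking the best 4: 140 (D-1), 136 (D-2), 125 (D-3), 121 (F-1)
First bid not allocated: €112.
D wins 3 unit(s) at €112 each.

D: 3 units, pays €336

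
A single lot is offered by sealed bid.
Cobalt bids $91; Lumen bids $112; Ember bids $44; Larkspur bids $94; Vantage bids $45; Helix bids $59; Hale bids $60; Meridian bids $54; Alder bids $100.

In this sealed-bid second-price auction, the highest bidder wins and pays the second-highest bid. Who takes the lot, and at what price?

Lumen pays $100

Sorting bids: 112 (Lumen) > 100 (Alder) > 94 (Larkspur) > 91 (Cobalt) > 60 (Hale) > 59 (Helix) > …
Second-price: Lumen pays Alder's bid of $100.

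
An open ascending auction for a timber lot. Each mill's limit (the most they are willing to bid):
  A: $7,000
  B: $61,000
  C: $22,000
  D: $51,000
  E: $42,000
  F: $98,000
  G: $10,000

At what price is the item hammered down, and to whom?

F wins at $61,000

Limits ranked: 98,000 (F) > 61,000 (B) > 51,000 (D) > 42,000 (E) > 22,000 (C) > 10,000 (G) > …
Once the price passes $61,000, only F is left; the hammer falls at B's limit of $61,000.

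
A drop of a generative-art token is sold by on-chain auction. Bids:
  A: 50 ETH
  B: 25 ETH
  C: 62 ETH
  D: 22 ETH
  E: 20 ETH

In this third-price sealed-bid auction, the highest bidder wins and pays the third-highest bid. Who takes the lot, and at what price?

Rule: the highest bidder wins and pays the third-highest bid.
Sorting bids: 62 (C) > 50 (A) > 25 (B) > 22 (D) > 20 (E)
C wins; payment is bid #3 in the ranking = 25 ETH.

C pays 25 ETH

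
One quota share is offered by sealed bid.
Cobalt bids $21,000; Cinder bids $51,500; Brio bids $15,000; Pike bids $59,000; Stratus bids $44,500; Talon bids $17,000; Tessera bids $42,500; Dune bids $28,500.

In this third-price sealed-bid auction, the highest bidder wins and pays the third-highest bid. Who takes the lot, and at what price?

Pike pays $44,500

Third-price sealed-bid auction: the highest bidder wins and pays the third-highest bid.
Sorting bids: 59,000 (Pike) > 51,500 (Cinder) > 44,500 (Stratus) > 42,500 (Tessera) > 28,500 (Dune) > 21,000 (Cobalt) > …
Pike is highest; pays the third-highest bid, $44,500.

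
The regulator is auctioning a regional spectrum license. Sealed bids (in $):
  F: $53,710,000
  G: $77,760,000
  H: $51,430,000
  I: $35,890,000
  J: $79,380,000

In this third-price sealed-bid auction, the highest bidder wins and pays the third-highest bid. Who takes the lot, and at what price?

J pays $53,710,000

Third-price sealed-bid auction: the highest bidder wins and pays the third-highest bid.
Bids in order: 79,380,000 (J) > 77,760,000 (G) > 53,710,000 (F) > 51,430,000 (H) > 35,890,000 (I)
J wins; payment is bid #3 in the ranking = $53,710,000.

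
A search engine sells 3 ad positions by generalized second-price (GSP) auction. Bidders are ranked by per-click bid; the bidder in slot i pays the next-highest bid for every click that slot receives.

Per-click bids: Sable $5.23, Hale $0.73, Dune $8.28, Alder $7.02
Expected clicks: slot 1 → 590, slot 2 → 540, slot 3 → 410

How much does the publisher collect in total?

Per-click bids in order: $8.28 (Dune) > $7.02 (Alder) > $5.23 (Sable) > $0.73 (Hale)
Slot 1: Dune pays $7.02 × 590 = $4141.80
Slot 2: Alder pays $5.23 × 540 = $2824.20
Slot 3: Sable pays $0.73 × 410 = $299.30
Total = $7265.30

Total revenue: $7265.30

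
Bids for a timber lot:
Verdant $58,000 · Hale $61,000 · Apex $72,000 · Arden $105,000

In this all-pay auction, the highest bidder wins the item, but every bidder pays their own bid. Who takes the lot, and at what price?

Bids ranked: 105,000 (Arden) > 72,000 (Apex) > 61,000 (Hale) > 58,000 (Verdant)
Arden is highest and takes the item; every bidder forfeits their bid.

Arden pays $105,000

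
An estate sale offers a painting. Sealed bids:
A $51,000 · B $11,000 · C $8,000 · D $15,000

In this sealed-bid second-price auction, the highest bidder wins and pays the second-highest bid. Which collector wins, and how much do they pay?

A pays $15,000

Sorting bids: 51,000 (A) > 15,000 (D) > 11,000 (B) > 8,000 (C)
Second-price: A pays D's bid of $15,000.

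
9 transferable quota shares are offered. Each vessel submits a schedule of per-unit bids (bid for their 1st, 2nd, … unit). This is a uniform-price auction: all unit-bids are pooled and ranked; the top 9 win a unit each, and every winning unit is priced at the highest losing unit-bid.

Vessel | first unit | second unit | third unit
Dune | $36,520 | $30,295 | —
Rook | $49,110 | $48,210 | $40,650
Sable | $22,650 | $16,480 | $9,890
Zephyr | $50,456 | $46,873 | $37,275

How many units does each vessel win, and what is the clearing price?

Pooled unit-bids ranked (top 9): 50,456 (Zephyr-1), 49,110 (Rook-1), 48,210 (Rook-2), 46,873 (Zephyr-2), 40,650 (Rook-3), 37,275 (Zephyr-3), 36,520 (Dune-1), 30,295 (Dune-2), 22,650 (Sable-1)
Highest rejected unit-bid = $16,480.
Allocation: Dune 2, Rook 3, Sable 1, Zephyr 3.

Dune 2, Rook 3, Sable 1, Zephyr 3; clearing price $16,480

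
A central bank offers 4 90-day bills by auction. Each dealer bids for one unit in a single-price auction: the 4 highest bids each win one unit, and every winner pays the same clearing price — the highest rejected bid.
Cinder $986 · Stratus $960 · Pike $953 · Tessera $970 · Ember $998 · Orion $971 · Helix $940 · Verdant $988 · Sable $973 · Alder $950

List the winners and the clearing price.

Sorting: 998 (Ember), 988 (Verdant), 986 (Cinder), 973 (Sable), 971 (Orion), 970 (Tessera), …
Winners (4 units): Ember, Verdant, Cinder, Sable.
Clearing price = highest rejected bid = $971.

Ember, Verdant, Cinder, Sable; each pays $971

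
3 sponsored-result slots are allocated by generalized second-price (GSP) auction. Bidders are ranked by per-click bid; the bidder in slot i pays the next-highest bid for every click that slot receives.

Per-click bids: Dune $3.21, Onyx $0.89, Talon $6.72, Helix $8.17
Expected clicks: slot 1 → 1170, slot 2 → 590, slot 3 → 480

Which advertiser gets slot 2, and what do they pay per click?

Per-click bids in order: $8.17 (Helix) > $6.72 (Talon) > $3.21 (Dune) > $0.89 (Onyx)
Slot 2 goes to the second-ranked bidder, Talon, who pays the next bid down: $3.21/click.

Talon; $3.21 per click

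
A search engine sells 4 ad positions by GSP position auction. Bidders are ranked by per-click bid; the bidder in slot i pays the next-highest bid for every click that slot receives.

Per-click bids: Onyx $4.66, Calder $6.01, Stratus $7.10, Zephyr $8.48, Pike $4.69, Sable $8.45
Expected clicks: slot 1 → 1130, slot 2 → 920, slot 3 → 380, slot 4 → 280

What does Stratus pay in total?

Ranked by bid: $8.48 (Zephyr) > $8.45 (Sable) > $7.10 (Stratus) > $6.01 (Calder) > $4.69 (Pike) > …
Stratus holds slot 3 → pays next bid $6.01 × 380 clicks = $2283.80.

Stratus pays $2283.80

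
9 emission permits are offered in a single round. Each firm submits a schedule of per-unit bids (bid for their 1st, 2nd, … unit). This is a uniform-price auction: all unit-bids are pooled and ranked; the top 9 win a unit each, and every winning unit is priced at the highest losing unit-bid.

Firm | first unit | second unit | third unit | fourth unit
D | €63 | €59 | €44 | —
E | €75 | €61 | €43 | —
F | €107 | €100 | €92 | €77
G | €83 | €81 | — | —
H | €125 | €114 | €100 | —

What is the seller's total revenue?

All unit-bids, highest first — top 9: 125 (H-1), 114 (H-2), 107 (F-1), 100 (F-2), 100 (H-3), 92 (F-3), 83 (G-1), 81 (G-2), 77 (F-4)
Highest rejected unit-bid = €75.
Allocation: F 4, G 2, H 3. Every unit priced at €75.
Revenue = 9 × 75 = €675.

Total revenue: €675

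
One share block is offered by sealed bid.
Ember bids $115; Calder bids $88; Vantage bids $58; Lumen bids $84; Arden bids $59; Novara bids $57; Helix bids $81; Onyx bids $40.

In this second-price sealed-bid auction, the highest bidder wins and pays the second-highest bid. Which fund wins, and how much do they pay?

Sorting bids: 115 (Ember) > 88 (Calder) > 84 (Lumen) > 81 (Helix) > 59 (Arden) > 58 (Vantage) > …
Second-price: Ember pays Calder's bid of $88.

Ember pays $88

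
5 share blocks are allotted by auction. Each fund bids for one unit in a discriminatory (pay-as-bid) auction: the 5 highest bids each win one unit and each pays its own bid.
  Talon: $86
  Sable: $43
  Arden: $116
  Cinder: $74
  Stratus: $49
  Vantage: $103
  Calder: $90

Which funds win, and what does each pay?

Sorting: 116 (Arden), 103 (Vantage), 90 (Calder), 86 (Talon), 74 (Cinder), 49 (Stratus), 43 (Sable)
Winners (5 units): Arden, Vantage, Calder, Talon, Cinder.
Each winner pays its own bid: Arden $116, Vantage $103, Calder $90, Talon $86, Cinder $74.

Arden $116, Vantage $103, Calder $90, Talon $86, Cinder $74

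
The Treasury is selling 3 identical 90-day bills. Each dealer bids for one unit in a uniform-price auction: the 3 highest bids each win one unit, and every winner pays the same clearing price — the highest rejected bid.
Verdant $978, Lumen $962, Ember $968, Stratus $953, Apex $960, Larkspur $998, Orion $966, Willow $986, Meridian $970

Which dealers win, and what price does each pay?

Bids ranked high→low: 998 (Larkspur), 986 (Willow), 978 (Verdant), 970 (Meridian), 968 (Ember), …
Winners (3 units): Larkspur, Willow, Verdant.
Clearing price = highest rejected bid = $970.

Larkspur, Willow, Verdant; each pays $970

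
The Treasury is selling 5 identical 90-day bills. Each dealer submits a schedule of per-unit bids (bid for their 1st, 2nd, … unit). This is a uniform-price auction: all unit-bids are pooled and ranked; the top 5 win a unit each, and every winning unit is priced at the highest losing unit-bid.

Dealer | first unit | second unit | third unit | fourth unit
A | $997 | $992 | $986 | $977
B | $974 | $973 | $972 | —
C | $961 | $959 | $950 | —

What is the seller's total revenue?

Total revenue: $4,865

Merging the schedules and taking the best 5: 997 (A-1), 992 (A-2), 986 (A-3), 977 (A-4), 974 (B-1)
The (k+1)-th unit-bid is $973.
Allocation: A 4, B 1. Every unit priced at $973.
Revenue = 5 × 973 = $4,865.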